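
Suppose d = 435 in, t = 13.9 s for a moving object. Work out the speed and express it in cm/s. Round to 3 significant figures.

Directly: v = d/t.
d = 435 in = 11.05 m; t = 13.9 s.
v = 0.7949 m/s
0.7949 m/s × (1 cm/s / 0.01000 m/s) = 79.49 cm/s

79.5 cm/s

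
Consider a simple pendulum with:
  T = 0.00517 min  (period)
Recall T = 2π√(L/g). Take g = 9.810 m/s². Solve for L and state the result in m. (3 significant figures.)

Rearranging T = 2π√(L/g) for L: L = g·(T/2π)².
T = 0.00517 min = 0.3102 s; g = 9.810 m/s².
L = 0.02391 m

0.0239 m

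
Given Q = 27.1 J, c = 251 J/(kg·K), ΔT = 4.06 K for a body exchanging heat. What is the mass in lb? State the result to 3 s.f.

Solving Q = m·c·ΔT for m: m = Q/(c·ΔT).
Q = 27.1 J; c = 251 J/(kg·K); ΔT = 4.06 K.
m = 0.02659 kg
0.02659 kg × (1 lb / 0.4536 kg) = 0.05863 lb

0.0586 lb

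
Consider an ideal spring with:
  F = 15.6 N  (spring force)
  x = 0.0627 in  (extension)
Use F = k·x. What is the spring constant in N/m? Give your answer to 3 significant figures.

From Hooke's law: k = F/x.
F = 15.6 N; x = 0.0627 in = 0.001593 m.
k = 9795 N/m

9800 N/m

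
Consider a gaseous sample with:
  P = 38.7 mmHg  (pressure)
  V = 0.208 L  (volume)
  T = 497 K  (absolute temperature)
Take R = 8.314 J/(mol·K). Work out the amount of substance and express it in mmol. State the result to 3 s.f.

0.260 mmol

Rearranging: n = PV/(RT).
P = 38.7 mmHg = 5160 Pa; V = 0.208 L = 2.080×10^-4 m³; T = 497 K; R = 8.314 J/(mol·K).
n = 2.597×10^-4 mol
2.597×10^-4 mol × (1 mmol / 0.001000 mol) = 0.2597 mmol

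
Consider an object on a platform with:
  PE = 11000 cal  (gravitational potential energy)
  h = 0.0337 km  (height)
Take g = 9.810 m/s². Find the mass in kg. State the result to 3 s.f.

Rearranging: m = PE/(g·h).
PE = 11000 cal = 46024 J; h = 0.0337 km = 33.70 m; g = 9.810 m/s².
m = 139.2 kg

139 kg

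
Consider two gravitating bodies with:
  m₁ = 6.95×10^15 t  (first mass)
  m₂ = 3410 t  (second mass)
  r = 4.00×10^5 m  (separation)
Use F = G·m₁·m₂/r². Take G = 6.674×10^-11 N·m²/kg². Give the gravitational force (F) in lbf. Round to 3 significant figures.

2220 lbf

F is given directly by: F = Gm₁m₂/r².
m₁ = 6.95×10^15 t = 6.950×10^18 kg; m₂ = 3410 t = 3.410×10^6 kg; r = 4.00×10^5 m; G = 6.674×10^-11 N·m²/kg².
F = 9886 N
9886 N × (1 lbf / 4.448 N) = 2222 lbf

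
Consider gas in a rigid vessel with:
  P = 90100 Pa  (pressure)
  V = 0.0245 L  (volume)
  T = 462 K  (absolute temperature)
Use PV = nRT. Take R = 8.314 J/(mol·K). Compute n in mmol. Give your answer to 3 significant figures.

Rearranging: n = PV/(RT).
P = 90100 Pa; V = 0.0245 L = 2.450×10^-5 m³; T = 462 K; R = 8.314 J/(mol·K).
n = 5.747×10^-4 mol
5.747×10^-4 mol × (1 mmol / 0.001000 mol) = 0.5747 mmol

0.575 mmol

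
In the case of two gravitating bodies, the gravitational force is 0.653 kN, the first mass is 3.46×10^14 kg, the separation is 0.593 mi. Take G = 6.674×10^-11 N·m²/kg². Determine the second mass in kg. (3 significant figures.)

25800 kg

From Newton's law of gravitation: m₂ = F·r²/(G·m₁).
F = 0.653 kN = 653.0 N; m₁ = 3.46×10^14 kg; r = 0.593 mi = 954.3 m; G = 6.674×10^-11 N·m²/kg².
m₂ = 25755 kg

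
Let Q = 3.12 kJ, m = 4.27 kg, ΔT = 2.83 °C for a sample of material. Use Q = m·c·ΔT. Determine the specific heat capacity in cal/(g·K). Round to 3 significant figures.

0.0617 cal/(g·K)

Rearranging Q = m·c·ΔT for c: c = Q/(m·ΔT).
Q = 3.12 kJ = 3120 J; m = 4.27 kg; ΔT = 2.83 °C = 2.830 K.
c = 258.2 J/(kg·K)
258.2 J/(kg·K) × (1 cal/(g·K) / 4184 J/(kg·K)) = 0.06171 cal/(g·K)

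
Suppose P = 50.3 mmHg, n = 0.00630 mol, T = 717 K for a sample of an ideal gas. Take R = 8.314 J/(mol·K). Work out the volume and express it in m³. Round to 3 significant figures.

Solving PV = nRT for V: V = nRT/P.
P = 50.3 mmHg = 6706 Pa; n = 0.00630 mol; T = 717 K; R = 8.314 J/(mol·K).
V = 0.005600 m³

0.00560 m³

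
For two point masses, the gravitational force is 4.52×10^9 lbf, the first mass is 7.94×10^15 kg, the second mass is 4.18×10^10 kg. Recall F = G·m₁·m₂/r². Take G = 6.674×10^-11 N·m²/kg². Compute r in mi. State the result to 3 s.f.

From Newton's law of gravitation: r = √(G·m₁m₂/F).
F = 4.52×10^9 lbf = 2.011×10^10 N; m₁ = 7.94×10^15 kg; m₂ = 4.18×10^10 kg; G = 6.674×10^-11 N·m²/kg².
r = 1050 m
1050 m × (1 mi / 1609 m) = 0.6522 mi

0.652 mi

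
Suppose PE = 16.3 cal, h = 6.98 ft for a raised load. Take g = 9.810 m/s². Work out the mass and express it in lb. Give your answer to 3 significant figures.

7.20 lb

Solving PE = m·g·h for m: m = PE/(g·h).
PE = 16.3 cal = 68.20 J; h = 6.98 ft = 2.128 m; g = 9.810 m/s².
m = 3.268 kg
3.268 kg × (1 lb / 0.4536 kg) = 7.204 lb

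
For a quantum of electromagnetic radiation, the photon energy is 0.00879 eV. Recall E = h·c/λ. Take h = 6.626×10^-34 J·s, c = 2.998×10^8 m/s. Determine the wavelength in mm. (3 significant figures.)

0.141 mm

Rearranging E = h·c/λ for λ: λ = hc/E.
E = 0.00879 eV = 1.408×10^-21 J; h = 6.626×10^-34 J·s; c = 2.998×10^8 m/s.
λ = 1.411×10^-4 m
1.411×10^-4 m × (1 mm / 0.001000 m) = 0.1411 mm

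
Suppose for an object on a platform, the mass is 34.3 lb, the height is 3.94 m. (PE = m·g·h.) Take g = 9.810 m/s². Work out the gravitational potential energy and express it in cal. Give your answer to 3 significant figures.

PE is given directly by: PE = mgh.
m = 34.3 lb = 15.56 kg; h = 3.94 m; g = 9.810 m/s².
PE = 601.3 J
601.3 J × (1 cal / 4.184 J) = 143.7 cal

144 cal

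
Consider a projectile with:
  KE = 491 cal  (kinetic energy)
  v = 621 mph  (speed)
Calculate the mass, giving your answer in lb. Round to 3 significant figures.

Rearranging: m = 2·KE/v².
KE = 491 cal = 2054 J; v = 621 mph = 277.6 m/s.
m = 0.05331 kg
0.05331 kg × (1 lb / 0.4536 kg) = 0.1175 lb

0.118 lb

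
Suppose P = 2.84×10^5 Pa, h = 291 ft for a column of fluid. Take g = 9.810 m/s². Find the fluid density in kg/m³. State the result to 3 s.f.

Rearranging P = ρ·g·h for ρ: ρ = P/(g·h).
P = 2.84×10^5 Pa; h = 291 ft = 88.70 m; g = 9.810 m/s².
ρ = 326.4 kg/m³

326 kg/m³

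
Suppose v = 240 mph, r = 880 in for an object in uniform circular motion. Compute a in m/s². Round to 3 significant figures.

Directly: a = v²/r.
v = 240 mph = 107.3 m/s; r = 880 in = 22.35 m.
a = 515.0 m/s²

515 m/s²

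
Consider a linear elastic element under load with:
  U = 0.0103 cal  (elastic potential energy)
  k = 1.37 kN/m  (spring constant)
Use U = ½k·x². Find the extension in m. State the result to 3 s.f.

0.00793 m

Rearranging U = ½k·x² for x: x = √(2U/k).
U = 0.0103 cal = 0.04310 J; k = 1.37 kN/m = 1370 N/m.
x = 0.007932 m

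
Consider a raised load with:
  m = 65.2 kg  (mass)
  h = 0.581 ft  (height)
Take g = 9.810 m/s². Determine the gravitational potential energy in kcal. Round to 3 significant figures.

0.0271 kcal

Directly: PE = mgh.
m = 65.2 kg; h = 0.581 ft = 0.1771 m; g = 9.810 m/s².
PE = 113.3 J
113.3 J × (1 kcal / 4184 J) = 0.02707 kcal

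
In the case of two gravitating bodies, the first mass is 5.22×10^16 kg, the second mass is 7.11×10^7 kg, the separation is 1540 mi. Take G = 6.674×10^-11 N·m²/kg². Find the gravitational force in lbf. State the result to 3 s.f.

9.07 lbf

From Newton's law of gravitation: F = Gm₁m₂/r².
m₁ = 5.22×10^16 kg; m₂ = 7.11×10^7 kg; r = 1540 mi = 2.478×10^6 m; G = 6.674×10^-11 N·m²/kg².
F = 40.33 N  (the unit combination reduces to kg·m/s² = N)
40.33 N × (1 lbf / 4.448 N) = 9.066 lbf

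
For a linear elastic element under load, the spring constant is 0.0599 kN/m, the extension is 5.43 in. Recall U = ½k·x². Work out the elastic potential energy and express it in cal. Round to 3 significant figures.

0.136 cal

U is given directly by: U = ½kx².
k = 0.0599 kN/m = 59.90 N/m; x = 5.43 in = 0.1379 m.
U = 0.5697 J
0.5697 J × (1 cal / 4.184 J) = 0.1362 cal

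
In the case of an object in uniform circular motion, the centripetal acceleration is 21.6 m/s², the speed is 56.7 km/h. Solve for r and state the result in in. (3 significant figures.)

452 in

Solving a = v²/r for r: r = v²/a.
a = 21.6 m/s²; v = 56.7 km/h = 15.75 m/s.
r = 11.48 m
11.48 m × (1 in / 0.02540 m) = 452.1 in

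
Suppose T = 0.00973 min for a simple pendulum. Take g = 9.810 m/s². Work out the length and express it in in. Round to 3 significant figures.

3.33 in

Solving T = 2π√(L/g) for L: L = g·(T/2π)².
T = 0.00973 min = 0.5838 s; g = 9.810 m/s².
L = 0.08469 m
0.08469 m × (1 in / 0.02540 m) = 3.334 in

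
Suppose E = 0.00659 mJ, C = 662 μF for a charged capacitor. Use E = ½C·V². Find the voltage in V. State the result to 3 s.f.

0.141 V

Rearranging: V = √(2E/C).
E = 0.00659 mJ = 6.590×10^-6 J; C = 662 μF = 6.620×10^-4 F.
V = 0.1411 V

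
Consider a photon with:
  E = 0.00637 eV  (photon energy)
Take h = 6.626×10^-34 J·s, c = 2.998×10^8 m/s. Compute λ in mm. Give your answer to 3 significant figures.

Rearranging E = h·c/λ for λ: λ = hc/E.
E = 0.00637 eV = 1.021×10^-21 J; h = 6.626×10^-34 J·s; c = 2.998×10^8 m/s.
λ = 1.946×10^-4 m
1.946×10^-4 m × (1 mm / 0.001000 m) = 0.1946 mm

0.195 mm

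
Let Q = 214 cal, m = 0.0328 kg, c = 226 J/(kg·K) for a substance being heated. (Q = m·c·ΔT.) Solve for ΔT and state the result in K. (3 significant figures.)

121 K

Solving Q = m·c·ΔT for ΔT: ΔT = Q/(m·c).
Q = 214 cal = 895.4 J; m = 0.0328 kg; c = 226 J/(kg·K).
ΔT = 120.8 K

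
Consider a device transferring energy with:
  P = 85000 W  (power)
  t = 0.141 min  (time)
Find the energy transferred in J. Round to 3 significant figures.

7.19×10^5 J

Solving P = W/t for W: W = P·t.
P = 85000 W; t = 0.141 min = 8.460 s.
W = 7.191×10^5 J  (the unit combination reduces to kg·m²/s² = J)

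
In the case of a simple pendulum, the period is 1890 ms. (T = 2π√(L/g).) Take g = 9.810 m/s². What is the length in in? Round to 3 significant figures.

Rearranging: L = g·(T/2π)².
T = 1890 ms = 1.890 s; g = 9.810 m/s².
L = 0.8876 m
0.8876 m × (1 in / 0.02540 m) = 34.95 in

34.9 in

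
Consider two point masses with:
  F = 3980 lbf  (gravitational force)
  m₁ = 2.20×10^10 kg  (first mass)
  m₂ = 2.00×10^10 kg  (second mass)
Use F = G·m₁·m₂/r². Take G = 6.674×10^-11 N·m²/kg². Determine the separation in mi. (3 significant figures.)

0.800 mi

From Newton's law of gravitation: r = √(G·m₁m₂/F).
F = 3980 lbf = 17704 N; m₁ = 2.20×10^10 kg; m₂ = 2.00×10^10 kg; G = 6.674×10^-11 N·m²/kg².
r = 1288 m
1288 m × (1 mi / 1609 m) = 0.8003 mi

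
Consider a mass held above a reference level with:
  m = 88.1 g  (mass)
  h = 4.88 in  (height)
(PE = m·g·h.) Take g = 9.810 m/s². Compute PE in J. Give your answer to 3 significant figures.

Directly: PE = mgh.
m = 88.1 g = 0.08810 kg; h = 4.88 in = 0.1240 m; g = 9.810 m/s².
PE = 0.1071 J  (the unit combination reduces to kg·m²/s² = J)

0.107 J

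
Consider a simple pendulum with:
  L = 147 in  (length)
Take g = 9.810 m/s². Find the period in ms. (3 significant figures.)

Directly: T = 2π√(L/g).
L = 147 in = 3.734 m; g = 9.810 m/s².
T = 3.876 s
3.876 s × (1 ms / 0.001000 s) = 3876 ms

3880 ms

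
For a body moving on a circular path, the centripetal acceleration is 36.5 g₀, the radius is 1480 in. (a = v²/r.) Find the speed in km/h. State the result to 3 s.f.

Rearranging a = v²/r for v: v = √(a·r).
a = 36.5 g₀ = 357.9 m/s²; r = 1480 in = 37.59 m.
v = 116.0 m/s
116.0 m/s × (1 km/h / 0.2778 m/s) = 417.6 km/h

418 km/h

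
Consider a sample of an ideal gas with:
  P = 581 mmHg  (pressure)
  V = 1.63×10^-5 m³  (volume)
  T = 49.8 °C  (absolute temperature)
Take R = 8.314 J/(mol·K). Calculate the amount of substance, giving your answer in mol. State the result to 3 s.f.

Rearranging: n = PV/(RT).
P = 581 mmHg = 77460 Pa; V = 1.63×10^-5 m³; T = 49.8 °C = 322.9 K; R = 8.314 J/(mol·K).
n = 4.702×10^-4 mol

4.70×10^-4 mol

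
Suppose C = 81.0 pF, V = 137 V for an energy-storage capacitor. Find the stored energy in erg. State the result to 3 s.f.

E is given directly by: E = ½CV².
C = 81.0 pF = 8.100×10^-11 F; V = 137 V.
E = 7.601×10^-7 J
7.601×10^-7 J × (1 erg / 1.000×10^-7 J) = 7.601 erg

7.60 erg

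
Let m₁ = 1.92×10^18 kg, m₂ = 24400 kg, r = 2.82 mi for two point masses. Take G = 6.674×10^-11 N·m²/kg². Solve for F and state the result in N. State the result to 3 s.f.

1.52×10^5 N

From Newton's law of gravitation: F = Gm₁m₂/r².
m₁ = 1.92×10^18 kg; m₂ = 24400 kg; r = 2.82 mi = 4538 m; G = 6.674×10^-11 N·m²/kg².
F = 1.518×10^5 N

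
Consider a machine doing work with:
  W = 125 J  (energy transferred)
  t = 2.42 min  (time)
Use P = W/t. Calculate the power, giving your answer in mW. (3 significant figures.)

Directly: P = W/t.
W = 125 J; t = 2.42 min = 145.2 s.
P = 0.8609 W  (the unit combination reduces to kg·m²/s³ = W)
0.8609 W × (1 mW / 0.001000 W) = 860.9 mW

861 mW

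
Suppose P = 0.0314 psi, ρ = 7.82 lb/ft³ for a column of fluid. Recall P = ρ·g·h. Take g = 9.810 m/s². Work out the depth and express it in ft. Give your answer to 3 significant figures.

0.578 ft

Solving P = ρ·g·h for h: h = P/(ρ·g).
P = 0.0314 psi = 216.5 Pa; ρ = 7.82 lb/ft³ = 125.3 kg/m³; g = 9.810 m/s².
h = 0.1762 m
0.1762 m × (1 ft / 0.3048 m) = 0.5780 ft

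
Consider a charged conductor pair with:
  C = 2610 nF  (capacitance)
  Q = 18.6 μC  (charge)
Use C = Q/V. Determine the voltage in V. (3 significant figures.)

Solving C = Q/V for V: V = Q/C.
C = 2610 nF = 2.610×10^-6 F; Q = 18.6 μC = 1.860×10^-5 C.
V = 7.126 V

7.13 V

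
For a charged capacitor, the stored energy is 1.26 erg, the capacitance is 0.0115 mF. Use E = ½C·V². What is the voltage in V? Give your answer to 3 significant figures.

0.148 V

Solving E = ½C·V² for V: V = √(2E/C).
E = 1.26 erg = 1.260×10^-7 J; C = 0.0115 mF = 1.150×10^-5 F.
V = 0.1480 V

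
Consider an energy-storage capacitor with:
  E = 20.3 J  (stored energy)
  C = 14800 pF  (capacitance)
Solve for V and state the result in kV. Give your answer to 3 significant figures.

Solving E = ½C·V² for V: V = √(2E/C).
E = 20.3 J; C = 14800 pF = 1.480×10^-8 F.
V = 52376 V
52376 V × (1 kV / 1000 V) = 52.38 kV

52.4 kV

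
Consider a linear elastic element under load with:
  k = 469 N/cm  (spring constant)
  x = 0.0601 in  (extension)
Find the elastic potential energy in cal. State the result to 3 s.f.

Directly: U = ½kx².
k = 469 N/cm = 46900 N/m; x = 0.0601 in = 0.001527 m.
U = 0.05465 J
0.05465 J × (1 cal / 4.184 J) = 0.01306 cal

0.0131 cal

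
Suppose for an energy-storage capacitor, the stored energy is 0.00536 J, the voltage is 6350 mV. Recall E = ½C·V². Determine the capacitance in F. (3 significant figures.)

2.66×10^-4 F

Solving E = ½C·V² for C: C = 2E/V².
E = 0.00536 J; V = 6350 mV = 6.350 V.
C = 2.659×10^-4 F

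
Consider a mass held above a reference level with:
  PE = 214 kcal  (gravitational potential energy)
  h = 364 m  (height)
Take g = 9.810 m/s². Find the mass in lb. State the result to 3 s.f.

Rearranging PE = m·g·h for m: m = PE/(g·h).
PE = 214 kcal = 8.954×10^5 J; h = 364 m; g = 9.810 m/s².
m = 250.7 kg
250.7 kg × (1 lb / 0.4536 kg) = 552.8 lb

553 lb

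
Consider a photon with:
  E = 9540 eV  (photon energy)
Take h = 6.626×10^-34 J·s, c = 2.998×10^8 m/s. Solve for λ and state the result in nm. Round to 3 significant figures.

0.130 nm

Rearranging: λ = hc/E.
E = 9540 eV = 1.528×10^-15 J; h = 6.626×10^-34 J·s; c = 2.998×10^8 m/s.
λ = 1.300×10^-10 m
1.300×10^-10 m × (1 nm / 1.000×10^-9 m) = 0.1300 nm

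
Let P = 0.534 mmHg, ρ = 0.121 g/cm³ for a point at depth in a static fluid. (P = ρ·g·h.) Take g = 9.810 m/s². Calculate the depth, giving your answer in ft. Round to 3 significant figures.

0.197 ft

Solving P = ρ·g·h for h: h = P/(ρ·g).
P = 0.534 mmHg = 71.19 Pa; ρ = 0.121 g/cm³ = 121.0 kg/m³; g = 9.810 m/s².
h = 0.05998 m
0.05998 m × (1 ft / 0.3048 m) = 0.1968 ft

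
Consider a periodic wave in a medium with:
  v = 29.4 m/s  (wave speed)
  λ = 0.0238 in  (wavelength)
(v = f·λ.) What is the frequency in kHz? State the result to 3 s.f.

48.6 kHz

Rearranging v = f·λ for f: f = v/λ.
v = 29.4 m/s; λ = 0.0238 in = 6.045×10^-4 m.
f = 48634 Hz
48634 Hz × (1 kHz / 1000 Hz) = 48.63 kHz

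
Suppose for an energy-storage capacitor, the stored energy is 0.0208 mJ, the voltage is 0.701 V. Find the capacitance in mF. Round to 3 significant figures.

Rearranging E = ½C·V² for C: C = 2E/V².
E = 0.0208 mJ = 2.080×10^-5 J; V = 0.701 V.
C = 8.466×10^-5 F
8.466×10^-5 F × (1 mF / 0.001000 F) = 0.08466 mF

0.0847 mF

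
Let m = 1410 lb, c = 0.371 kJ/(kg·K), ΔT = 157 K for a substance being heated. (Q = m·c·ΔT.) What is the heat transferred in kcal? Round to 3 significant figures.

Q is given directly by: Q = mcΔT.
m = 1410 lb = 639.6 kg; c = 0.371 kJ/(kg·K) = 371.0 J/(kg·K); ΔT = 157 K.
Q = 3.725×10^7 J  (the unit combination reduces to kg·m²/s² = J)
3.725×10^7 J × (1 kcal / 4184 J) = 8904 kcal

8900 kcal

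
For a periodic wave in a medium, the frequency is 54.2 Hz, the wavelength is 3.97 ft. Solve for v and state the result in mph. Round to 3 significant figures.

147 mph

Directly: v = fλ.
f = 54.2 Hz; λ = 3.97 ft = 1.210 m.
v = 65.59 m/s
65.59 m/s × (1 mph / 0.4470 m/s) = 146.7 mph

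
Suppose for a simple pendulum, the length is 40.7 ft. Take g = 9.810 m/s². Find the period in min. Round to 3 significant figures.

0.118 min

Directly: T = 2π√(L/g).
L = 40.7 ft = 12.41 m; g = 9.810 m/s².
T = 7.066 s
7.066 s × (1 min / 60.00 s) = 0.1178 min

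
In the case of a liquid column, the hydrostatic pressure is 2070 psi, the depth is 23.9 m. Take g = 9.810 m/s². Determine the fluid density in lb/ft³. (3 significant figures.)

Solving P = ρ·g·h for ρ: ρ = P/(g·h).
P = 2070 psi = 1.427×10^7 Pa; h = 23.9 m; g = 9.810 m/s².
ρ = 60873 kg/m³
60873 kg/m³ × (1 lb/ft³ / 16.02 kg/m³) = 3800 lb/ft³

3800 lb/ft³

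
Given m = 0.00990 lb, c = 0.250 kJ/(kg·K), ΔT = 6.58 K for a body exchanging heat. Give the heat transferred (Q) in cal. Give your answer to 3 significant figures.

Directly: Q = mcΔT.
m = 0.00990 lb = 0.004491 kg; c = 0.250 kJ/(kg·K) = 250.0 J/(kg·K); ΔT = 6.58 K.
Q = 7.387 J  (the unit combination reduces to kg·m²/s² = J)
7.387 J × (1 cal / 4.184 J) = 1.766 cal

1.77 cal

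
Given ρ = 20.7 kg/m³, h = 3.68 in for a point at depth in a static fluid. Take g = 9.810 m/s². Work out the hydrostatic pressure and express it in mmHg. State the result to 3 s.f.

0.142 mmHg

Directly: P = ρgh.
ρ = 20.7 kg/m³; h = 3.68 in = 0.09347 m; g = 9.810 m/s².
P = 18.98 Pa  (the unit combination reduces to kg/(m·s²) = Pa)
18.98 Pa × (1 mmHg / 133.3 Pa) = 0.1424 mmHg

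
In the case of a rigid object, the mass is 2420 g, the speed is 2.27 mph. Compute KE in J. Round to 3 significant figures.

KE is given directly by: KE = ½mv².
m = 2420 g = 2.420 kg; v = 2.27 mph = 1.015 m/s.
KE = 1.246 J

1.25 J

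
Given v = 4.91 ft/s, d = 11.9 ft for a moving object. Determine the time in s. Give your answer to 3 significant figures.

Solving v = d/t for t: t = d/v.
v = 4.91 ft/s = 1.497 m/s; d = 11.9 ft = 3.627 m.
t = 2.424 s

2.42 s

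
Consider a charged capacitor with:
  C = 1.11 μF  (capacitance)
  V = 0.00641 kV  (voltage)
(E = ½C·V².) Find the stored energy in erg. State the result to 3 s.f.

Directly: E = ½CV².
C = 1.11 μF = 1.110×10^-6 F; V = 0.00641 kV = 6.410 V.
E = 2.280×10^-5 J
2.280×10^-5 J × (1 erg / 1.000×10^-7 J) = 228.0 erg

228 erg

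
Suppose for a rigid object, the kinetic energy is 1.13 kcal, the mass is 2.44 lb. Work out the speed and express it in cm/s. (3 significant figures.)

9240 cm/s

Rearranging KE = ½mv² for v: v = √(2·KE/m).
KE = 1.13 kcal = 4728 J; m = 2.44 lb = 1.107 kg.
v = 92.43 m/s
92.43 m/s × (1 cm/s / 0.01000 m/s) = 9243 cm/s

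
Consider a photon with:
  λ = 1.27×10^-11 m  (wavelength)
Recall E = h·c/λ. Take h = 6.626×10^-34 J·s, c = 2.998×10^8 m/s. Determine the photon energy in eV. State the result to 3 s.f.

E is given directly by: E = hc/λ.
λ = 1.27×10^-11 m; h = 6.626×10^-34 J·s; c = 2.998×10^8 m/s.
E = 1.564×10^-14 J
1.564×10^-14 J × (1 eV / 1.602×10^-19 J) = 97627 eV

97600 eV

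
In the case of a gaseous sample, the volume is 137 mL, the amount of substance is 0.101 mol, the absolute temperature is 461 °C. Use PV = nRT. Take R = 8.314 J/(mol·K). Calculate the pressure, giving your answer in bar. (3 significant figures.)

Directly: P = nRT/V.
V = 137 mL = 1.370×10^-4 m³; n = 0.101 mol; T = 461 °C = 734.1 K; R = 8.314 J/(mol·K).
P = 4.500×10^6 Pa
4.500×10^6 Pa × (1 bar / 1.000×10^5 Pa) = 45.00 bar

45.0 bar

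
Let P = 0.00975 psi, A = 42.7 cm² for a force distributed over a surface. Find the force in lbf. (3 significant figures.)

Solving P = F/A for F: F = P·A.
P = 0.00975 psi = 67.22 Pa; A = 42.7 cm² = 0.004270 m².
F = 0.2870 N
0.2870 N × (1 lbf / 4.448 N) = 0.06453 lbf

0.0645 lbf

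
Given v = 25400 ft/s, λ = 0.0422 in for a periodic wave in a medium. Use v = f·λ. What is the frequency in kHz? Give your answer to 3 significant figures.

Solving v = f·λ for f: f = v/λ.
v = 25400 ft/s = 7742 m/s; λ = 0.0422 in = 0.001072 m.
f = 7.223×10^6 Hz
7.223×10^6 Hz × (1 kHz / 1000 Hz) = 7223 kHz

7220 kHz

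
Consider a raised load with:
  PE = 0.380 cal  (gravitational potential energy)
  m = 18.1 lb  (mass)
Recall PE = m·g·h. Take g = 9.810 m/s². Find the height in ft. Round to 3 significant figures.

0.0648 ft

Solving PE = m·g·h for h: h = PE/(m·g).
PE = 0.380 cal = 1.590 J; m = 18.1 lb = 8.210 kg; g = 9.810 m/s².
h = 0.01974 m
0.01974 m × (1 ft / 0.3048 m) = 0.06477 ft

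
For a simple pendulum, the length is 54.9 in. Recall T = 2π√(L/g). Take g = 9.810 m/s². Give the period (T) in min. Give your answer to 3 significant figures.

Directly: T = 2π√(L/g).
L = 54.9 in = 1.394 m; g = 9.810 m/s².
T = 2.369 s
2.369 s × (1 min / 60.00 s) = 0.03948 min

0.0395 min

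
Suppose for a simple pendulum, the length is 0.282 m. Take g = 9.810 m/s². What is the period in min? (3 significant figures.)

0.0178 min

T is given directly by: T = 2π√(L/g).
L = 0.282 m; g = 9.810 m/s².
T = 1.065 s
1.065 s × (1 min / 60.00 s) = 0.01775 min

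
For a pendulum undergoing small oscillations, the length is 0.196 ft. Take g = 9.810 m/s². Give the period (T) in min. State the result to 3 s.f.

T is given directly by: T = 2π√(L/g).
L = 0.196 ft = 0.05974 m; g = 9.810 m/s².
T = 0.4903 s
0.4903 s × (1 min / 60.00 s) = 0.008172 min

0.00817 min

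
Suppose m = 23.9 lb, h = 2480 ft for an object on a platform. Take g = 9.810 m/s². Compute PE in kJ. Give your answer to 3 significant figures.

80.4 kJ

PE is given directly by: PE = mgh.
m = 23.9 lb = 10.84 kg; h = 2480 ft = 755.9 m; g = 9.810 m/s².
PE = 80389 J  (the unit combination reduces to kg·m²/s² = J)
80389 J × (1 kJ / 1000 J) = 80.39 kJ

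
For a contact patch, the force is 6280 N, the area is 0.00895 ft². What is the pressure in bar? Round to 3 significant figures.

75.5 bar

Directly: P = F/A.
F = 6280 N; A = 0.00895 ft² = 8.315×10^-4 m².
P = 7.553×10^6 Pa  (the unit combination reduces to kg/(m·s²) = Pa)
7.553×10^6 Pa × (1 bar / 1.000×10^5 Pa) = 75.53 bar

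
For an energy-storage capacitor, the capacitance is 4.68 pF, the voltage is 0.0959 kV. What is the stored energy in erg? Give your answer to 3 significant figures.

0.215 erg

Directly: E = ½CV².
C = 4.68 pF = 4.680×10^-12 F; V = 0.0959 kV = 95.90 V.
E = 2.152×10^-8 J  (the unit combination reduces to kg·m²/s² = J)
2.152×10^-8 J × (1 erg / 1.000×10^-7 J) = 0.2152 erg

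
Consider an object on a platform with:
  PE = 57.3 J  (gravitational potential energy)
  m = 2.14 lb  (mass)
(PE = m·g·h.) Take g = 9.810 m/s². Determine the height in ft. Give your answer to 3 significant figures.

19.7 ft

Rearranging: h = PE/(m·g).
PE = 57.3 J; m = 2.14 lb = 0.9707 kg; g = 9.810 m/s².
h = 6.017 m
6.017 m × (1 ft / 0.3048 m) = 19.74 ft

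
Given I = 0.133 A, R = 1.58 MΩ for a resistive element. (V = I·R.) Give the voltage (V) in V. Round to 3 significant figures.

V is given directly by: V = IR.
I = 0.133 A; R = 1.58 MΩ = 1.580×10^6 Ω.
V = 2.101×10^5 V

2.10×10^5 V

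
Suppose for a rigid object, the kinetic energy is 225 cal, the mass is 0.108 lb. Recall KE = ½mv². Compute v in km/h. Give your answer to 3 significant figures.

706 km/h

Rearranging KE = ½mv² for v: v = √(2·KE/m).
KE = 225 cal = 941.4 J; m = 0.108 lb = 0.04899 kg.
v = 196.0 m/s
196.0 m/s × (1 km/h / 0.2778 m/s) = 705.8 km/h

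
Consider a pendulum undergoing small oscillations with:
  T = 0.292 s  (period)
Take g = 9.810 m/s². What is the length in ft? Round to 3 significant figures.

0.0695 ft

Rearranging T = 2π√(L/g) for L: L = g·(T/2π)².
T = 0.292 s; g = 9.810 m/s².
L = 0.02119 m
0.02119 m × (1 ft / 0.3048 m) = 0.06951 ft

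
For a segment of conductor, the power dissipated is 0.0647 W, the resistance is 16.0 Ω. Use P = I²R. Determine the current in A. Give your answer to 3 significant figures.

0.0636 A

Rearranging: I = √(P/R).
P = 0.0647 W; R = 16.0 Ω.
I = 0.06359 A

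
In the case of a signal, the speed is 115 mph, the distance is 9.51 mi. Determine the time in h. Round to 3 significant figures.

0.0827 h

Solving v = d/t for t: t = d/v.
v = 115 mph = 51.41 m/s; d = 9.51 mi = 15305 m.
t = 297.7 s
297.7 s × (1 h / 3600 s) = 0.08270 h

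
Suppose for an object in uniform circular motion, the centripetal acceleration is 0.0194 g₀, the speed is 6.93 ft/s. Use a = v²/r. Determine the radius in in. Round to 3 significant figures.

923 in

Rearranging a = v²/r for r: r = v²/a.
a = 0.0194 g₀ = 0.1902 m/s²; v = 6.93 ft/s = 2.112 m/s.
r = 23.45 m
23.45 m × (1 in / 0.02540 m) = 923.3 in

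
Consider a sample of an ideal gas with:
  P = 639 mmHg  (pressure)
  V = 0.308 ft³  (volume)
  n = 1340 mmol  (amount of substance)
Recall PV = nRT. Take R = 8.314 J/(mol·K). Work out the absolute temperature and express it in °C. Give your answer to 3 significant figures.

Rearranging PV = nRT for T: T = PV/(nR).
P = 639 mmHg = 85193 Pa; V = 0.308 ft³ = 0.008722 m³; n = 1340 mmol = 1.340 mol; R = 8.314 J/(mol·K).
T = 66.69 K
66.69 K − 273.15 = -206.5 °C

-206 °C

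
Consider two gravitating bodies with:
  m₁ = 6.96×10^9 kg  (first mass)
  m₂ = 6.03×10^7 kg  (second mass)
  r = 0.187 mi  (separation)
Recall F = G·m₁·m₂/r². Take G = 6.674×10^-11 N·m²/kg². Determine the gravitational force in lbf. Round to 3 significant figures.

Directly: F = Gm₁m₂/r².
m₁ = 6.96×10^9 kg; m₂ = 6.03×10^7 kg; r = 0.187 mi = 300.9 m; G = 6.674×10^-11 N·m²/kg².
F = 309.3 N
309.3 N × (1 lbf / 4.448 N) = 69.53 lbf

69.5 lbf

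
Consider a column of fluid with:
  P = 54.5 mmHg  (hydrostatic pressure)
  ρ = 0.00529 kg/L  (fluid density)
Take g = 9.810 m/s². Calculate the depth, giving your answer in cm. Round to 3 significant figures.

Rearranging: h = P/(ρ·g).
P = 54.5 mmHg = 7266 Pa; ρ = 0.00529 kg/L = 5.290 kg/m³; g = 9.810 m/s².
h = 140.0 m
140.0 m × (1 cm / 0.01000 m) = 14001 cm

14000 cm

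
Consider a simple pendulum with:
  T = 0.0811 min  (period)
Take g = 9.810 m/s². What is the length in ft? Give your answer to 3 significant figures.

Rearranging T = 2π√(L/g) for L: L = g·(T/2π)².
T = 0.0811 min = 4.866 s; g = 9.810 m/s².
L = 5.884 m
5.884 m × (1 ft / 0.3048 m) = 19.30 ft

19.3 ft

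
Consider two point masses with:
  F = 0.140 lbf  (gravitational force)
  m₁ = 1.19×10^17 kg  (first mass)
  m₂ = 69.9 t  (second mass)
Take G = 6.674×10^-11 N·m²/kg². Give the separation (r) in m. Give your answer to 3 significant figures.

9.44×10^5 m

Rearranging: r = √(G·m₁m₂/F).
F = 0.140 lbf = 0.6228 N; m₁ = 1.19×10^17 kg; m₂ = 69.9 t = 69900 kg; G = 6.674×10^-11 N·m²/kg².
r = 9.442×10^5 m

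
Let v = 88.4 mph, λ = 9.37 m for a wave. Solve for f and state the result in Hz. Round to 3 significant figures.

Solving v = f·λ for f: f = v/λ.
v = 88.4 mph = 39.52 m/s; λ = 9.37 m.
f = 4.218 Hz

4.22 Hz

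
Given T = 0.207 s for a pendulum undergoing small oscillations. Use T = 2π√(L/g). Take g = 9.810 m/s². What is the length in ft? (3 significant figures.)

Rearranging: L = g·(T/2π)².
T = 0.207 s; g = 9.810 m/s².
L = 0.01065 m
0.01065 m × (1 ft / 0.3048 m) = 0.03493 ft

0.0349 ft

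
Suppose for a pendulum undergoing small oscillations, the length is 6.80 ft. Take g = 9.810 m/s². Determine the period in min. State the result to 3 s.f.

0.0481 min

Directly: T = 2π√(L/g).
L = 6.80 ft = 2.073 m; g = 9.810 m/s².
T = 2.888 s
2.888 s × (1 min / 60.00 s) = 0.04813 min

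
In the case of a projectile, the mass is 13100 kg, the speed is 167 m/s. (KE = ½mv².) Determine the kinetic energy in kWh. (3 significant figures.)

KE is given directly by: KE = ½mv².
m = 13100 kg; v = 167 m/s.
KE = 1.827×10^8 J
1.827×10^8 J × (1 kWh / 3.600×10^6 J) = 50.74 kWh

50.7 kWh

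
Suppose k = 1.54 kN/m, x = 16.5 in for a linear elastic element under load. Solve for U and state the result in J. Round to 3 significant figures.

U is given directly by: U = ½kx².
k = 1.54 kN/m = 1540 N/m; x = 16.5 in = 0.4191 m.
U = 135.2 J

135 J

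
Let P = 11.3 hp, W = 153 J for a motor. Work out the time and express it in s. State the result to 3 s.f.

Rearranging P = W/t for t: t = W/P.
P = 11.3 hp = 8426 W; W = 153 J.
t = 0.01816 s

0.0182 s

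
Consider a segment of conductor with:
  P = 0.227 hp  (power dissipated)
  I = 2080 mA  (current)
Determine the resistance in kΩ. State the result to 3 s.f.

0.0391 kΩ

Rearranging: R = P/I².
P = 0.227 hp = 169.3 W; I = 2080 mA = 2.080 A.
R = 39.13 Ω
39.13 Ω × (1 kΩ / 1000 Ω) = 0.03913 kΩ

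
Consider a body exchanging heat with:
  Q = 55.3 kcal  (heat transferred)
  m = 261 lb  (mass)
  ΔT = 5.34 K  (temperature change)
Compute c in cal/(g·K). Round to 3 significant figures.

Solving Q = m·c·ΔT for c: c = Q/(m·ΔT).
Q = 55.3 kcal = 2.314×10^5 J; m = 261 lb = 118.4 kg; ΔT = 5.34 K.
c = 366.0 J/(kg·K)
366.0 J/(kg·K) × (1 cal/(g·K) / 4184 J/(kg·K)) = 0.08747 cal/(g·K)

0.0875 cal/(g·K)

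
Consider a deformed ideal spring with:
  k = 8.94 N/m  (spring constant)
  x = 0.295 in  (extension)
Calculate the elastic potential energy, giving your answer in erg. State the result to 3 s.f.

2510 erg

Directly: U = ½kx².
k = 8.94 N/m; x = 0.295 in = 0.007493 m.
U = 2.510×10^-4 J  (the unit combination reduces to kg·m²/s² = J)
2.510×10^-4 J × (1 erg / 1.000×10^-7 J) = 2510 erg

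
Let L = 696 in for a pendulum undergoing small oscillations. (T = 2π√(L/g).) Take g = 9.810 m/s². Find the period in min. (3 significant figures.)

0.141 min

Directly: T = 2π√(L/g).
L = 696 in = 17.68 m; g = 9.810 m/s².
T = 8.435 s
8.435 s × (1 min / 60.00 s) = 0.1406 min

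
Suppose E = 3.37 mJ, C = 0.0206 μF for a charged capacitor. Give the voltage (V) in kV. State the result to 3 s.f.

Solving E = ½C·V² for V: V = √(2E/C).
E = 3.37 mJ = 0.003370 J; C = 0.0206 μF = 2.060×10^-8 F.
V = 572.0 V  (the unit combination reduces to kg·m²/(A·s³) = V)
572.0 V × (1 kV / 1000 V) = 0.5720 kV

0.572 kV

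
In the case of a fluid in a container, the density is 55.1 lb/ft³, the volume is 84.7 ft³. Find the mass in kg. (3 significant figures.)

2120 kg

Rearranging ρ = m/V for m: m = ρV.
ρ = 55.1 lb/ft³ = 882.6 kg/m³; V = 84.7 ft³ = 2.398 m³.
m = 2117 kg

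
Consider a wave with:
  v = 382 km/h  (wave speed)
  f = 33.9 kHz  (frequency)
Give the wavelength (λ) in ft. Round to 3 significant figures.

Solving v = f·λ for λ: λ = v/f.
v = 382 km/h = 106.1 m/s; f = 33.9 kHz = 33900 Hz.
λ = 0.003130 m
0.003130 m × (1 ft / 0.3048 m) = 0.01027 ft

0.0103 ft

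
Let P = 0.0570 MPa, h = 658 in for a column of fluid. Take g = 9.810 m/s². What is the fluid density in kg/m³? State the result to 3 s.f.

348 kg/m³

Rearranging P = ρ·g·h for ρ: ρ = P/(g·h).
P = 0.0570 MPa = 57000 Pa; h = 658 in = 16.71 m; g = 9.810 m/s².
ρ = 347.7 kg/m³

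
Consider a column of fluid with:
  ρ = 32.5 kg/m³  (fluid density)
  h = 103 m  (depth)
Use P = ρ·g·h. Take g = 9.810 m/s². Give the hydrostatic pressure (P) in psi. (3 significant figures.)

Directly: P = ρgh.
ρ = 32.5 kg/m³; h = 103 m; g = 9.810 m/s².
P = 32839 Pa
32839 Pa × (1 psi / 6895 Pa) = 4.763 psi

4.76 psi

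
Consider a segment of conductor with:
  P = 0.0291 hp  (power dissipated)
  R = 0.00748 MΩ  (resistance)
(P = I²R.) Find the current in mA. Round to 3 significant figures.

Solving P = I²R for I: I = √(P/R).
P = 0.0291 hp = 21.70 W; R = 0.00748 MΩ = 7480 Ω.
I = 0.05386 A
0.05386 A × (1 mA / 0.001000 A) = 53.86 mA

53.9 mA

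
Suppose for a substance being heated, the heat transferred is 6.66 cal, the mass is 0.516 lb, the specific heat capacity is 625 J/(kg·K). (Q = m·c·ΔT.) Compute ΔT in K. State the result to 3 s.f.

Solving Q = m·c·ΔT for ΔT: ΔT = Q/(m·c).
Q = 6.66 cal = 27.87 J; m = 0.516 lb = 0.2341 kg; c = 625 J/(kg·K).
ΔT = 0.1905 K

0.190 K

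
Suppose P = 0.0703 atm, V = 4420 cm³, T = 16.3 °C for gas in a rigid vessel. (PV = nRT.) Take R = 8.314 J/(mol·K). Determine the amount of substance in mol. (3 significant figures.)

Rearranging: n = PV/(RT).
P = 0.0703 atm = 7123 Pa; V = 4420 cm³ = 0.004420 m³; T = 16.3 °C = 289.4 K; R = 8.314 J/(mol·K).
n = 0.01308 mol

0.0131 mol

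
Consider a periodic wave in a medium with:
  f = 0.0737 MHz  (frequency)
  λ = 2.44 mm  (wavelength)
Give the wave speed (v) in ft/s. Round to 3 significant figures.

590 ft/s

v is given directly by: v = fλ.
f = 0.0737 MHz = 73700 Hz; λ = 2.44 mm = 0.002440 m.
v = 179.8 m/s
179.8 m/s × (1 ft/s / 0.3048 m/s) = 590.0 ft/s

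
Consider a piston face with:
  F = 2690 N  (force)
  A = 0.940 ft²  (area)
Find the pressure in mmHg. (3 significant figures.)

P is given directly by: P = F/A.
F = 2690 N; A = 0.940 ft² = 0.08733 m².
P = 30803 Pa  (the unit combination reduces to kg/(m·s²) = Pa)
30803 Pa × (1 mmHg / 133.3 Pa) = 231.0 mmHg

231 mmHg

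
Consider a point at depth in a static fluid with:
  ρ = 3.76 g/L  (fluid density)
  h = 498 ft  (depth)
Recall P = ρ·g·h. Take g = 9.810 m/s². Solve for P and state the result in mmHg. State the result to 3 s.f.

Directly: P = ρgh.
ρ = 3.76 g/L = 3.760 kg/m³; h = 498 ft = 151.8 m; g = 9.810 m/s².
P = 5599 Pa  (the unit combination reduces to kg/(m·s²) = Pa)
5599 Pa × (1 mmHg / 133.3 Pa) = 42.00 mmHg

42.0 mmHg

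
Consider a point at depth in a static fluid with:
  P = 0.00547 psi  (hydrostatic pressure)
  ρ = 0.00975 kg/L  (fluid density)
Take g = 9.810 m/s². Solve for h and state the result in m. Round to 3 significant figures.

0.394 m

Solving P = ρ·g·h for h: h = P/(ρ·g).
P = 0.00547 psi = 37.71 Pa; ρ = 0.00975 kg/L = 9.750 kg/m³; g = 9.810 m/s².
h = 0.3943 m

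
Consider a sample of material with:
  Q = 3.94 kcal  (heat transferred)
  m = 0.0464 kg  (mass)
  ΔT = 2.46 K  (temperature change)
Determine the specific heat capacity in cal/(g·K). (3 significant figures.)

34.5 cal/(g·K)

Rearranging Q = m·c·ΔT for c: c = Q/(m·ΔT).
Q = 3.94 kcal = 16485 J; m = 0.0464 kg; ΔT = 2.46 K.
c = 1.444×10^5 J/(kg·K)
1.444×10^5 J/(kg·K) × (1 cal/(g·K) / 4184 J/(kg·K)) = 34.52 cal/(g·K)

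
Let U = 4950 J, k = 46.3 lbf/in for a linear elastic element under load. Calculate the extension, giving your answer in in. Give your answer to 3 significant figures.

Rearranging U = ½k·x² for x: x = √(2U/k).
U = 4950 J; k = 46.3 lbf/in = 8108 N/m.
x = 1.105 m
1.105 m × (1 in / 0.02540 m) = 43.50 in

43.5 in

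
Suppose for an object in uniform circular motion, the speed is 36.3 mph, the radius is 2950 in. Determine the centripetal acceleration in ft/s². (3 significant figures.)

a is given directly by: a = v²/r.
v = 36.3 mph = 16.23 m/s; r = 2950 in = 74.93 m.
a = 3.514 m/s²
3.514 m/s² × (1 ft/s² / 0.3048 m/s²) = 11.53 ft/s²

11.5 ft/s²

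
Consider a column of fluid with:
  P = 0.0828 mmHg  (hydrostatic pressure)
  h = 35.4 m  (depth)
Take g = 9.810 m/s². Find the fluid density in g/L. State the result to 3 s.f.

0.0318 g/L

Solving P = ρ·g·h for ρ: ρ = P/(g·h).
P = 0.0828 mmHg = 11.04 Pa; h = 35.4 m; g = 9.810 m/s².
ρ = 0.03179 kg/m³
Since 1 g/L = 1 kg/m³, 0.03179 g/L.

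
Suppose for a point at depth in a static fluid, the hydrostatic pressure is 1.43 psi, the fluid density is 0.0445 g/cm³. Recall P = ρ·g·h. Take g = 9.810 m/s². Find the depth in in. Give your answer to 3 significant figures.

889 in

Rearranging: h = P/(ρ·g).
P = 1.43 psi = 9860 Pa; ρ = 0.0445 g/cm³ = 44.50 kg/m³; g = 9.810 m/s².
h = 22.59 m
22.59 m × (1 in / 0.02540 m) = 889.2 in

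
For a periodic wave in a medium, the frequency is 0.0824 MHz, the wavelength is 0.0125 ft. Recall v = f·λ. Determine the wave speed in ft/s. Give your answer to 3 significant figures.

1030 ft/s

Directly: v = fλ.
f = 0.0824 MHz = 82400 Hz; λ = 0.0125 ft = 0.003810 m.
v = 313.9 m/s
313.9 m/s × (1 ft/s / 0.3048 m/s) = 1030 ft/s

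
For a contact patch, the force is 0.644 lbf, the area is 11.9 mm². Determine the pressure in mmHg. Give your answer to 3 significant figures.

1810 mmHg

P is given directly by: P = F/A.
F = 0.644 lbf = 2.865 N; A = 11.9 mm² = 1.190×10^-5 m².
P = 2.407×10^5 Pa  (the unit combination reduces to kg/(m·s²) = Pa)
2.407×10^5 Pa × (1 mmHg / 133.3 Pa) = 1806 mmHg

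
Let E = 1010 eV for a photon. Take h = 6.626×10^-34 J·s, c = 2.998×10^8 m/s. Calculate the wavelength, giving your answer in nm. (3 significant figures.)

Rearranging: λ = hc/E.
E = 1010 eV = 1.618×10^-16 J; h = 6.626×10^-34 J·s; c = 2.998×10^8 m/s.
λ = 1.228×10^-9 m
1.228×10^-9 m × (1 nm / 1.000×10^-9 m) = 1.228 nm

1.23 nm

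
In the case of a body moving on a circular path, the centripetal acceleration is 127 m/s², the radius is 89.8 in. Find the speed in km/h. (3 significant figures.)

Rearranging a = v²/r for v: v = √(a·r).
a = 127 m/s²; r = 89.8 in = 2.281 m.
v = 17.02 m/s
17.02 m/s × (1 km/h / 0.2778 m/s) = 61.27 km/h

61.3 km/h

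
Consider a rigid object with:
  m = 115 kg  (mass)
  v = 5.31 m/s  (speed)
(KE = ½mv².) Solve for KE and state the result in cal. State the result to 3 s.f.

387 cal

Directly: KE = ½mv².
m = 115 kg; v = 5.31 m/s.
KE = 1621 J
1621 J × (1 cal / 4.184 J) = 387.5 cal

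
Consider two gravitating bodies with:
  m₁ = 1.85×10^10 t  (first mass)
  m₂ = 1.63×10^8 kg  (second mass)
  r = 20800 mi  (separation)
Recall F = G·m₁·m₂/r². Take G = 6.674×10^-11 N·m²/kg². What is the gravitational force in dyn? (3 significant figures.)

From Newton's law of gravitation: F = Gm₁m₂/r².
m₁ = 1.85×10^10 t = 1.850×10^13 kg; m₂ = 1.63×10^8 kg; r = 20800 mi = 3.347×10^7 m; G = 6.674×10^-11 N·m²/kg².
F = 1.796×10^-4 N  (the unit combination reduces to kg·m/s² = N)
1.796×10^-4 N × (1 dyn / 1.000×10^-5 N) = 17.96 dyn

18.0 dyn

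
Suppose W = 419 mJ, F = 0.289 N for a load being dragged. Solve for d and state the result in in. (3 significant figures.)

Rearranging W = F·d for d: d = W/F.
W = 419 mJ = 0.4190 J; F = 0.289 N.
d = 1.450 m
1.450 m × (1 in / 0.02540 m) = 57.08 in

57.1 in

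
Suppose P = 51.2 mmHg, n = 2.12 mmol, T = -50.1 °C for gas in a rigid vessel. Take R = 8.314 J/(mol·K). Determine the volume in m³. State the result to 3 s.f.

5.76×10^-4 m³

Rearranging: V = nRT/P.
P = 51.2 mmHg = 6826 Pa; n = 2.12 mmol = 0.002120 mol; T = -50.1 °C = 223.0 K; R = 8.314 J/(mol·K).
V = 5.759×10^-4 m³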